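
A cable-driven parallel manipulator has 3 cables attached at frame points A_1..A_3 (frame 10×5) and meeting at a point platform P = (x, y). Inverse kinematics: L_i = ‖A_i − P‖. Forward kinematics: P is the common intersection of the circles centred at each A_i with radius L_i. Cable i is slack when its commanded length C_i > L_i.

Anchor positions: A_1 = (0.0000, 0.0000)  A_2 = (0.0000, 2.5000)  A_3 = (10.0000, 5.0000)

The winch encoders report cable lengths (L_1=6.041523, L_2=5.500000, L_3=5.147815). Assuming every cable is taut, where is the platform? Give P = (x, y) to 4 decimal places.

each cable: (A_i−P)·(A_i−P) = L_i²; let c_i = ‖A_i‖²−L_i²
c_1 = 0.0000+0.0000−36.5000 = -36.5000
row 1: 0.0000x − 5.0000y = -12.5000  (c_2=-24.0000)
row 2: -20.0000x − 10.0000y = -135.0000  (c_3=98.5000)
Cramer on rows 1–2 → x = 5.5000, y = 2.5000

(5.5000, 2.5000)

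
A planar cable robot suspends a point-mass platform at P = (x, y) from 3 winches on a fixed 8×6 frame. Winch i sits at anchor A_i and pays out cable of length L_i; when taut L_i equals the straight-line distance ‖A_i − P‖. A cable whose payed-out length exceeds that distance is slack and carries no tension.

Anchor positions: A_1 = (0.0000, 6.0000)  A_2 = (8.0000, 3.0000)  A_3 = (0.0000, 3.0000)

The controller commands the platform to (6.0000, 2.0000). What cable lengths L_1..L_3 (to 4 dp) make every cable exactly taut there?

L_1 = √((0.0000−6.0000)² + (6.0000−2.0000)²) = 7.2111
L_2 = √((8.0000−6.0000)² + (3.0000−2.0000)²) = 2.2361
L_3 = √((0.0000−6.0000)² + (3.0000−2.0000)²) = 6.0828

(7.2111, 2.2361, 6.0828)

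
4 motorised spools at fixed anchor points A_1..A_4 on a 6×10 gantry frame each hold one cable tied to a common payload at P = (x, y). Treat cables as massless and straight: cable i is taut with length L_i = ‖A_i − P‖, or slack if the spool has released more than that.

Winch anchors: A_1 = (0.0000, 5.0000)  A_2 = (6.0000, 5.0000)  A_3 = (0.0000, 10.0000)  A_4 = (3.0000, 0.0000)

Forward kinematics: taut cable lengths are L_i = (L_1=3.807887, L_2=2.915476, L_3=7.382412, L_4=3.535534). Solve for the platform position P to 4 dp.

(3.5000, 3.5000)

expand ‖A_i−P‖²=L_i² and subtract eq 1 (q_i ≔ ‖A_i‖²−L_i²)
q_1 = 0.0000+25.0000−14.5000 = 10.5000
eq1−eq2 → [-12.0000  0.0000]·P = -42.0000
eq1−eq3 → [0.0000  -10.0000]·P = -35.0000
eq1−eq4 → [-6.0000  10.0000]·P = 14.0000
2×2 solve → P = (3.5000, 3.5000)
check cable 4: ‖A_4−P‖² = 12.5000 ≈ L_4² = 12.5000 ✓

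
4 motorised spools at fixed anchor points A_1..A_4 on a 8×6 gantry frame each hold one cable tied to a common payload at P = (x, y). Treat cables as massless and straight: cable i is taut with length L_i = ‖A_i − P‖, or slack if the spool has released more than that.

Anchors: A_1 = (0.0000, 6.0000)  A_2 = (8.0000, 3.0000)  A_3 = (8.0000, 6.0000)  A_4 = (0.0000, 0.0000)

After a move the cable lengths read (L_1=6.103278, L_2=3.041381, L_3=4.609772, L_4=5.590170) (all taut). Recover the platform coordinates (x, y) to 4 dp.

(5.0000, 2.5000)

each cable: (A_i−P)·(A_i−P) = L_i²; let c_i = ‖A_i‖²−L_i²
c_1 = 0.0000+36.0000−37.2500 = -1.2500
row 1: -16.0000x + 6.0000y = -65.0000  (c_2=63.7500)
row 2: -16.0000x + 0.0000y = -80.0000  (c_3=78.7500)
row 3: 0.0000x + 12.0000y = 30.0000  (c_4=-31.2500)
Cramer on rows 1–2 → x = 5.0000, y = 2.5000
check cable 4: ‖A_4−P‖² = 31.2500 ≈ L_4² = 31.2500 ✓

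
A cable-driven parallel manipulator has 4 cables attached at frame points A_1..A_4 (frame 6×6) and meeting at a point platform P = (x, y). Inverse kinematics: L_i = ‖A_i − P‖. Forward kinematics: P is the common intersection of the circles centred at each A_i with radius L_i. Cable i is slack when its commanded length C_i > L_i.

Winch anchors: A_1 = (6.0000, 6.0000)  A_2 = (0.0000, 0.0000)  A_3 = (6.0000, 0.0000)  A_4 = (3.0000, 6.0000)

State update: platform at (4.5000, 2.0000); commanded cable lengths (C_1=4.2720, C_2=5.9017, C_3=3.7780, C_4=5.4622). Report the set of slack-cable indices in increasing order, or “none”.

cable 1: √((1.5000)²+(4.0000)²)=4.2720, C_1=4.2720: taut
cable 2: √((-4.5000)²+(-2.0000)²)=4.9244, C_2=5.9017: slack
cable 3: √((1.5000)²+(-2.0000)²)=2.5000, C_3=3.7780: slack
cable 4: √((-1.5000)²+(4.0000)²)=4.2720, C_4=5.4622: slack

2, 3, 4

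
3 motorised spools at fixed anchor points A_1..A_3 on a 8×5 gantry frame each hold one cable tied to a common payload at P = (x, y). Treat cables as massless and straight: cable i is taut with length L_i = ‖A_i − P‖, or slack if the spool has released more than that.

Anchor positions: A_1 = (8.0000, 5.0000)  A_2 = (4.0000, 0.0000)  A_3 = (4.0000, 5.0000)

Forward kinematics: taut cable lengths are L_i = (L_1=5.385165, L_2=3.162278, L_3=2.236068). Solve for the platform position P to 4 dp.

expand ‖A_i−P‖²=L_i² and subtract eq 1 (c_i ≔ ‖A_i‖²−L_i²)
c_1 = 64.0000+25.0000−29.0000 = 60.0000
eq1−eq2 → [8.0000  10.0000]·P = 54.0000
eq1−eq3 → [8.0000  0.0000]·P = 24.0000
2×2 solve → P = (3.0000, 3.0000)

(3.0000, 3.0000)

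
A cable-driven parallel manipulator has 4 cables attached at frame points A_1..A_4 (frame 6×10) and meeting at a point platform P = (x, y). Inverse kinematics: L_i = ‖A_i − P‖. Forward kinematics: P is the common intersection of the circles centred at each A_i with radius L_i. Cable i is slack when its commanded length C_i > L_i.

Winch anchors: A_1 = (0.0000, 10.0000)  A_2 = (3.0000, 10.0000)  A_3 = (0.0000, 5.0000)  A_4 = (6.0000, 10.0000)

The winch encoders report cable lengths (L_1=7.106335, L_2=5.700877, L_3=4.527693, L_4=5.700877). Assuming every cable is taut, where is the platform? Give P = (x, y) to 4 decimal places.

circle eqns → linear via eq_j − eq_1; set c_j = A_j·A_j − L_j²
c_1 = 0.0000+100.0000−50.5000 = 49.5000
-6.0000·x + 0.0000·y = c_1−c_2 = -27.0000
0.0000·x + 10.0000·y = c_1−c_3 = 45.0000
-12.0000·x + 0.0000·y = c_1−c_4 = -54.0000
solve first two rows → x=4.5000, y=4.5000
check cable 4: ‖A_4−P‖² = 32.5000 ≈ L_4² = 32.5000 ✓

(4.5000, 4.5000)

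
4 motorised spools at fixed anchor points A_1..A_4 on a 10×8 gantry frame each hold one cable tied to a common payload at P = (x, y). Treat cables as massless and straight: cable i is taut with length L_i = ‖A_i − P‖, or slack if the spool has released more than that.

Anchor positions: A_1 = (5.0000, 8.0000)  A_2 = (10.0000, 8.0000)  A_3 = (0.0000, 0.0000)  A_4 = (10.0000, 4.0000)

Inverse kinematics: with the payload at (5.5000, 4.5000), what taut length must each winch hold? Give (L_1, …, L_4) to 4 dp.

L_1 = √((5.0000−5.5000)² + (8.0000−4.5000)²) = 3.5355
L_2 = √((10.0000−5.5000)² + (8.0000−4.5000)²) = 5.7009
L_3 = √((0.0000−5.5000)² + (0.0000−4.5000)²) = 7.1063
L_4 = √((10.0000−5.5000)² + (4.0000−4.5000)²) = 4.5277

(3.5355, 5.7009, 7.1063, 4.5277)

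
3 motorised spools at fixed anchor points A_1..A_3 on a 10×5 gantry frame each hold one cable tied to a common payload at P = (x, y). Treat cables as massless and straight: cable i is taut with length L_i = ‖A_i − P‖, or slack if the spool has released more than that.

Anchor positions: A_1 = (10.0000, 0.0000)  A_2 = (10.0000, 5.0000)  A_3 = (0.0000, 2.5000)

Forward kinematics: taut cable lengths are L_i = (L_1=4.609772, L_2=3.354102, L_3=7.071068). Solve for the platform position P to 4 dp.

(7.0000, 3.5000)

circle eqns → linear via eq_j − eq_1; set q_j = A_j·A_j − L_j²
q_1 = 100.0000+0.0000−21.2500 = 78.7500
0.0000·x − 10.0000·y = q_1−q_2 = -35.0000
20.0000·x − 5.0000·y = q_1−q_3 = 122.5000
solve first two rows → x=7.0000, y=3.5000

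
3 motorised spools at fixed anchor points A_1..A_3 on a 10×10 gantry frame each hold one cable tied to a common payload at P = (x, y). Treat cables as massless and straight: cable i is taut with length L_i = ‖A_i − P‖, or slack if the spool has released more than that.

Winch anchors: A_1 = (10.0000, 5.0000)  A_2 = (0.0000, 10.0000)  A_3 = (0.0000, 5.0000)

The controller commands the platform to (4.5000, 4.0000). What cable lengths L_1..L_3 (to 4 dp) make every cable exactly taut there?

L_1 = √((10.0000−4.5000)² + (5.0000−4.0000)²) = 5.5902
L_2 = √((0.0000−4.5000)² + (10.0000−4.0000)²) = 7.5000
L_3 = √((0.0000−4.5000)² + (5.0000−4.0000)²) = 4.6098

(5.5902, 7.5000, 4.6098)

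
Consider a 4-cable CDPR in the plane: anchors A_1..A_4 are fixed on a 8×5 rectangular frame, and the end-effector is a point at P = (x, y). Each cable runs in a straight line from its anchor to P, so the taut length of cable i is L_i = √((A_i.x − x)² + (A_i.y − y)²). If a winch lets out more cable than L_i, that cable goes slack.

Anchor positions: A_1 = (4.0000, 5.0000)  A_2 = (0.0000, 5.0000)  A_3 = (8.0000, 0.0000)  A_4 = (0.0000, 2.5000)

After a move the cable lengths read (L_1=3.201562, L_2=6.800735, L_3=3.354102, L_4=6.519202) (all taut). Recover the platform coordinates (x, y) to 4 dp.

circle eqns → linear via eq_j − eq_1; set k_j = A_j·A_j − L_j²
k_1 = 16.0000+25.0000−10.2500 = 30.7500
8.0000·x + 0.0000·y = k_1−k_2 = 52.0000
-8.0000·x + 10.0000·y = k_1−k_3 = -22.0000
8.0000·x + 5.0000·y = k_1−k_4 = 67.0000
solve first two rows → x=6.5000, y=3.0000
check cable 4: ‖A_4−P‖² = 42.5000 ≈ L_4² = 42.5000 ✓

(6.5000, 3.0000)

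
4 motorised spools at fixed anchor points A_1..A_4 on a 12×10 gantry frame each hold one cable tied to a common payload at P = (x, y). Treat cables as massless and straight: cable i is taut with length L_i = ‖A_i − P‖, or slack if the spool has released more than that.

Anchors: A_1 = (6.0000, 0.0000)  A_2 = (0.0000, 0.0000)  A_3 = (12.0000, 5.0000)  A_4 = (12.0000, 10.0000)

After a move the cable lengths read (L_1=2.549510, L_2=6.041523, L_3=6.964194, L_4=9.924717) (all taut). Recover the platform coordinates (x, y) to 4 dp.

(5.5000, 2.5000)

circle eqns → linear via eq_j − eq_1; set k_j = A_j·A_j − L_j²
k_1 = 36.0000+0.0000−6.5000 = 29.5000
12.0000·x + 0.0000·y = k_1−k_2 = 66.0000
-12.0000·x − 10.0000·y = k_1−k_3 = -91.0000
-12.0000·x − 20.0000·y = k_1−k_4 = -116.0000
solve first two rows → x=5.5000, y=2.5000
check cable 4: ‖A_4−P‖² = 98.5000 ≈ L_4² = 98.5000 ✓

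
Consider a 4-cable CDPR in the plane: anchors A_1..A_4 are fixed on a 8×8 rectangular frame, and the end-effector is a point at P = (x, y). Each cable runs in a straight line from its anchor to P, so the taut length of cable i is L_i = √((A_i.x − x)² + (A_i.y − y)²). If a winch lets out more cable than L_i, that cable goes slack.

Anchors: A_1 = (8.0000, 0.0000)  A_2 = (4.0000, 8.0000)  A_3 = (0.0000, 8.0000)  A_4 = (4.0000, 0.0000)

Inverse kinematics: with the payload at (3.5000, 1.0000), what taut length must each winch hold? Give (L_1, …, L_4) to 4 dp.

(4.6098, 7.0178, 7.8262, 1.1180)

L_1 = √((8.0000−3.5000)² + (0.0000−1.0000)²) = 4.6098
L_2 = √((4.0000−3.5000)² + (8.0000−1.0000)²) = 7.0178
L_3 = √((0.0000−3.5000)² + (8.0000−1.0000)²) = 7.8262
L_4 = √((4.0000−3.5000)² + (0.0000−1.0000)²) = 1.1180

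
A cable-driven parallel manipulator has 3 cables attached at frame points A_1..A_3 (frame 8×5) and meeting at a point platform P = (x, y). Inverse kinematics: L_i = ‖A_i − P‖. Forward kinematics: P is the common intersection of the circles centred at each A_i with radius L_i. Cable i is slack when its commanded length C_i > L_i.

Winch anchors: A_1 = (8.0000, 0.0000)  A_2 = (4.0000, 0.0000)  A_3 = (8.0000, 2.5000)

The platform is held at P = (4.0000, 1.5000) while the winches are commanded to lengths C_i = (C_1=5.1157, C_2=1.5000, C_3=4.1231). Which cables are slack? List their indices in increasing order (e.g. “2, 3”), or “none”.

cable 1: L_1 = ‖A_1−P‖ = 4.2720;  C_1 = 5.1157 → slack
cable 2: L_2 = ‖A_2−P‖ = 1.5000;  C_2 = 1.5000 → taut
cable 3: L_3 = ‖A_3−P‖ = 4.1231;  C_3 = 4.1231 → taut

1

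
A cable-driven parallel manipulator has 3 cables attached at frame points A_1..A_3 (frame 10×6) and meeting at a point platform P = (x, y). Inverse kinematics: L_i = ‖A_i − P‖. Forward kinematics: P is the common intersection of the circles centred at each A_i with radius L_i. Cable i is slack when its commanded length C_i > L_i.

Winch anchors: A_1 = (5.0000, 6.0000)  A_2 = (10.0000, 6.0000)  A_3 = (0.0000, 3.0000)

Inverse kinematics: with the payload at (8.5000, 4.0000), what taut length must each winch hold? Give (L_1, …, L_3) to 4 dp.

L_1: Δ = A_1−P = (-3.5000, 2.0000) → ‖Δ‖ = √16.2500 = 4.0311
L_2: Δ = A_2−P = (1.5000, 2.0000) → ‖Δ‖ = √6.2500 = 2.5000
L_3: Δ = A_3−P = (-8.5000, -1.0000) → ‖Δ‖ = √73.2500 = 8.5586

(4.0311, 2.5000, 8.5586)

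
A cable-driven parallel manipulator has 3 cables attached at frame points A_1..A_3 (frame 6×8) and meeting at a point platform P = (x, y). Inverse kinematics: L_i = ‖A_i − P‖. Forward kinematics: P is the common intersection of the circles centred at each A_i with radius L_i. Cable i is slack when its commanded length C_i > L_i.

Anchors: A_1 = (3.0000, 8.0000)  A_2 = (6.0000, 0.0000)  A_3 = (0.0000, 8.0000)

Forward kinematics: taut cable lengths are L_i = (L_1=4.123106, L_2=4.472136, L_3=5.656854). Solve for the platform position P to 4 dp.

circle eqns → linear via eq_j − eq_1; set q_j = A_j·A_j − L_j²
q_1 = 9.0000+64.0000−17.0000 = 56.0000
-6.0000·x + 16.0000·y = q_1−q_2 = 40.0000
6.0000·x + 0.0000·y = q_1−q_3 = 24.0000
solve first two rows → x=4.0000, y=4.0000

(4.0000, 4.0000)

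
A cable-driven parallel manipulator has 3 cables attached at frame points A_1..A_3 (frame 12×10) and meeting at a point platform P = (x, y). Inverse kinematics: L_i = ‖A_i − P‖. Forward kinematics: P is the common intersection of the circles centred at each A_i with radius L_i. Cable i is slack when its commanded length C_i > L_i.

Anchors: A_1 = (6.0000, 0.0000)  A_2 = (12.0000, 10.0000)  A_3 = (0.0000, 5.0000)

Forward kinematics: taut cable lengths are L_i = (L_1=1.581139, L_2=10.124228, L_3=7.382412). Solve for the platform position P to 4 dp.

(6.5000, 1.5000)

circle eqns → linear via eq_j − eq_1; set c_j = A_j·A_j − L_j²
c_1 = 36.0000+0.0000−2.5000 = 33.5000
-12.0000·x − 20.0000·y = c_1−c_2 = -108.0000
12.0000·x − 10.0000·y = c_1−c_3 = 63.0000
solve first two rows → x=6.5000, y=1.5000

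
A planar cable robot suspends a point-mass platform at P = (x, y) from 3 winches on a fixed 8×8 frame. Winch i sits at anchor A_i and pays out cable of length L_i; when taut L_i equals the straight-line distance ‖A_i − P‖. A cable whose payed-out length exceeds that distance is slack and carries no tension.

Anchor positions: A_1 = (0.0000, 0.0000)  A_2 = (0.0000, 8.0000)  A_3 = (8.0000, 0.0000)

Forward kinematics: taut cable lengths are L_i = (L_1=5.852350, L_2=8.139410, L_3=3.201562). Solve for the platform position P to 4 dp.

(5.5000, 2.0000)

expand ‖A_i−P‖²=L_i² and subtract eq 1 (k_i ≔ ‖A_i‖²−L_i²)
k_1 = 0.0000+0.0000−34.2500 = -34.2500
eq1−eq2 → [0.0000  -16.0000]·P = -32.0000
eq1−eq3 → [-16.0000  0.0000]·P = -88.0000
2×2 solve → P = (5.5000, 2.0000)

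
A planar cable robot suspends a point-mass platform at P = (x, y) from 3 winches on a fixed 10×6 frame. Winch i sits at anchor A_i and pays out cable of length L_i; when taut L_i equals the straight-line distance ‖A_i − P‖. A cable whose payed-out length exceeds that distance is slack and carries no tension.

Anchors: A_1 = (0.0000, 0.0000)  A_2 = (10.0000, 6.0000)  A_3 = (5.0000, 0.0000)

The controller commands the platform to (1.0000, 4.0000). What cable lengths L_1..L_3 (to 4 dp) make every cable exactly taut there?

(4.1231, 9.2195, 5.6569)

L_1 = √((0.0000−1.0000)² + (0.0000−4.0000)²) = 4.1231
L_2 = √((10.0000−1.0000)² + (6.0000−4.0000)²) = 9.2195
L_3 = √((5.0000−1.0000)² + (0.0000−4.0000)²) = 5.6569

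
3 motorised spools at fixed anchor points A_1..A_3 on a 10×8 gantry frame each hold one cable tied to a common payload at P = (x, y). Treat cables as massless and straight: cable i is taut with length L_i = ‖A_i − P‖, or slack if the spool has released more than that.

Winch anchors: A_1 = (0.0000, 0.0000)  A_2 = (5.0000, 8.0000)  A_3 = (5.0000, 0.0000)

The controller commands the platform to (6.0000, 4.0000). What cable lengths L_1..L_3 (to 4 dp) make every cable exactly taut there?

cable 1: Δx=-6.0000, Δy=-4.0000; L_1 = √(Δx²+Δy²) = 7.2111
cable 2: Δx=-1.0000, Δy=4.0000; L_2 = √(Δx²+Δy²) = 4.1231
cable 3: Δx=-1.0000, Δy=-4.0000; L_3 = √(Δx²+Δy²) = 4.1231

(7.2111, 4.1231, 4.1231)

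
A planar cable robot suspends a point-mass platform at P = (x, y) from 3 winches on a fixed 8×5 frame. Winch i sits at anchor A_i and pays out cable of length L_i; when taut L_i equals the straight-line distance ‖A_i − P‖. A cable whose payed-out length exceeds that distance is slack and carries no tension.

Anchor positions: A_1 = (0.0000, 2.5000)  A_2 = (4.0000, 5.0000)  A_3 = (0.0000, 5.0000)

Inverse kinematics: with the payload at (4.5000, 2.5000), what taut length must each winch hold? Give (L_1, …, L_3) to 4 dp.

(4.5000, 2.5495, 5.1478)

L_1 = √((0.0000−4.5000)² + (2.5000−2.5000)²) = 4.5000
L_2 = √((4.0000−4.5000)² + (5.0000−2.5000)²) = 2.5495
L_3 = √((0.0000−4.5000)² + (5.0000−2.5000)²) = 5.1478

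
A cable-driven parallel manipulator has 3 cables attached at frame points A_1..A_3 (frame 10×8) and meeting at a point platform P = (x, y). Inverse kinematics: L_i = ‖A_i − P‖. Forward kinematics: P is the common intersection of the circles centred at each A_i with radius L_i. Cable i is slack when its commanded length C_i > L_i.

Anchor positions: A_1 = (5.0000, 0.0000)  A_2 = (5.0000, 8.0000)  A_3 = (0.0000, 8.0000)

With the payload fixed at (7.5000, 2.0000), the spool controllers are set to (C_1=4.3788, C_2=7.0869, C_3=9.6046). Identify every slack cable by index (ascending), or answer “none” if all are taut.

1, 2

i=1: geometric 3.2016 vs commanded 4.3788 ⇒ slack
i=2: geometric 6.5000 vs commanded 7.0869 ⇒ slack
i=3: geometric 9.6047 vs commanded 9.6046 ⇒ taut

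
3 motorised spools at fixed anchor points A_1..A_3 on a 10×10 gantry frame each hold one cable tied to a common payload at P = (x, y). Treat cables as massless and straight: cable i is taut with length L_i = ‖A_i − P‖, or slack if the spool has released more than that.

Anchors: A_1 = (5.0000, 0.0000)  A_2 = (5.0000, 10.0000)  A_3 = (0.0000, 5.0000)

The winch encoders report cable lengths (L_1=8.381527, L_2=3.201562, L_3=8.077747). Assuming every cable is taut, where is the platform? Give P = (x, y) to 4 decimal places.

circle eqns → linear via eq_j − eq_1; set c_j = A_j·A_j − L_j²
c_1 = 25.0000+0.0000−70.2500 = -45.2500
0.0000·x − 20.0000·y = c_1−c_2 = -160.0000
10.0000·x − 10.0000·y = c_1−c_3 = -5.0000
solve first two rows → x=7.5000, y=8.0000

(7.5000, 8.0000)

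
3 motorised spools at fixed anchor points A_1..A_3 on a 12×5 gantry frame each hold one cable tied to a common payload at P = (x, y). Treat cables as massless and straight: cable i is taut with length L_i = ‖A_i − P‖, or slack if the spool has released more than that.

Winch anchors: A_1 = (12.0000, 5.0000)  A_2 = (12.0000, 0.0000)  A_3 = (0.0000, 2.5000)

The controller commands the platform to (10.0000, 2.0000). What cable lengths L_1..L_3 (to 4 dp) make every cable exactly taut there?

(3.6056, 2.8284, 10.0125)

cable 1: Δx=2.0000, Δy=3.0000; L_1 = √(Δx²+Δy²) = 3.6056
cable 2: Δx=2.0000, Δy=-2.0000; L_2 = √(Δx²+Δy²) = 2.8284
cable 3: Δx=-10.0000, Δy=0.5000; L_3 = √(Δx²+Δy²) = 10.0125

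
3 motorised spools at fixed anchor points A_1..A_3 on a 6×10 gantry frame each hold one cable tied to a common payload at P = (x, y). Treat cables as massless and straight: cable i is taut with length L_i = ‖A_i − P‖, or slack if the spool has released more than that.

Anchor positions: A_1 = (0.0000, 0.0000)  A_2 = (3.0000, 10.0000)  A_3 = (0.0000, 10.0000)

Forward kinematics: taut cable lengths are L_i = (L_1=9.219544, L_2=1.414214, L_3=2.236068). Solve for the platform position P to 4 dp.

(2.0000, 9.0000)

expand ‖A_i−P‖²=L_i² and subtract eq 1 (c_i ≔ ‖A_i‖²−L_i²)
c_1 = 0.0000+0.0000−85.0000 = -85.0000
eq1−eq2 → [-6.0000  -20.0000]·P = -192.0000
eq1−eq3 → [0.0000  -20.0000]·P = -180.0000
2×2 solve → P = (2.0000, 9.0000)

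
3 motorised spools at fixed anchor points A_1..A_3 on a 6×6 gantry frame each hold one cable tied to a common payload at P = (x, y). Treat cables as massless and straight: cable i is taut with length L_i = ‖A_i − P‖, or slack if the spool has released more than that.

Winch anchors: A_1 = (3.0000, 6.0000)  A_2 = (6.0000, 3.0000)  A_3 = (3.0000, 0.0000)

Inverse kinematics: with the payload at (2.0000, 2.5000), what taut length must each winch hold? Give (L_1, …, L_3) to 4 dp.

(3.6401, 4.0311, 2.6926)

cable 1: Δx=1.0000, Δy=3.5000; L_1 = √(Δx²+Δy²) = 3.6401
cable 2: Δx=4.0000, Δy=0.5000; L_2 = √(Δx²+Δy²) = 4.0311
cable 3: Δx=1.0000, Δy=-2.5000; L_3 = √(Δx²+Δy²) = 2.6926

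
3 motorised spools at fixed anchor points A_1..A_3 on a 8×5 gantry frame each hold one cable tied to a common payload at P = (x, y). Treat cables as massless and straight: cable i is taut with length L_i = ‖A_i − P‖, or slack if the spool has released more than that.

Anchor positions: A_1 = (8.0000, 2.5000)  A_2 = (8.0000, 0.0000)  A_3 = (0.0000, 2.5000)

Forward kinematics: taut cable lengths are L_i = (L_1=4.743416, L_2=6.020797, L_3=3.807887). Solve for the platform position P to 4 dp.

expand ‖A_i−P‖²=L_i² and subtract eq 1 (q_i ≔ ‖A_i‖²−L_i²)
q_1 = 64.0000+6.2500−22.5000 = 47.7500
eq1−eq2 → [0.0000  5.0000]·P = 20.0000
eq1−eq3 → [16.0000  0.0000]·P = 56.0000
2×2 solve → P = (3.5000, 4.0000)

(3.5000, 4.0000)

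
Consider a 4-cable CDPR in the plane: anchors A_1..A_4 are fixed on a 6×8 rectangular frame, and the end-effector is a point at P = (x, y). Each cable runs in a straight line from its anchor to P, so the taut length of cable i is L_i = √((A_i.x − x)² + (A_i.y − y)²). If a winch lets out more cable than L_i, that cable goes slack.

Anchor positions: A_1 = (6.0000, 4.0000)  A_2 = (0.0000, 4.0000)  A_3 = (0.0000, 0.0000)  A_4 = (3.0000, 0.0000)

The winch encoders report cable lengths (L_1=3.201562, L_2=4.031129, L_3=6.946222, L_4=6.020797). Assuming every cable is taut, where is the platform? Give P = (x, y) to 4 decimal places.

(3.5000, 6.0000)

circle eqns → linear via eq_j − eq_1; set q_j = A_j·A_j − L_j²
q_1 = 36.0000+16.0000−10.2500 = 41.7500
12.0000·x + 0.0000·y = q_1−q_2 = 42.0000
12.0000·x + 8.0000·y = q_1−q_3 = 90.0000
6.0000·x + 8.0000·y = q_1−q_4 = 69.0000
solve first two rows → x=3.5000, y=6.0000
check cable 4: ‖A_4−P‖² = 36.2500 ≈ L_4² = 36.2500 ✓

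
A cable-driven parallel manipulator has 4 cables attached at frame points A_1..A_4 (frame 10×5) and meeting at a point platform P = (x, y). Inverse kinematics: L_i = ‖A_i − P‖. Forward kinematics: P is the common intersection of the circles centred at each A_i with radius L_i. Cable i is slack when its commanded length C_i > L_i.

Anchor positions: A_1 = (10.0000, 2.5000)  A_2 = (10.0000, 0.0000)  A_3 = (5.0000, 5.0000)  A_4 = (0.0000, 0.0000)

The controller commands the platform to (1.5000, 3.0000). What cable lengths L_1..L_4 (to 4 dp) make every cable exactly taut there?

(8.5147, 9.0139, 4.0311, 3.3541)

L_1: Δ = A_1−P = (8.5000, -0.5000) → ‖Δ‖ = √72.5000 = 8.5147
L_2: Δ = A_2−P = (8.5000, -3.0000) → ‖Δ‖ = √81.2500 = 9.0139
L_3: Δ = A_3−P = (3.5000, 2.0000) → ‖Δ‖ = √16.2500 = 4.0311
L_4: Δ = A_4−P = (-1.5000, -3.0000) → ‖Δ‖ = √11.2500 = 3.3541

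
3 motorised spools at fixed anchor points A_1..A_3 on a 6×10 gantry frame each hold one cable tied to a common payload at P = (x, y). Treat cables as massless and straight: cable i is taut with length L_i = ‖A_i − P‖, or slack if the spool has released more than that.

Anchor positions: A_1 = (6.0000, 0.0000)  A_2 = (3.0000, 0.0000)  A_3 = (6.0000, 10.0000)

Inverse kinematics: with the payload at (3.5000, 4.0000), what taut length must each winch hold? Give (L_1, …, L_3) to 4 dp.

L_1 = √((6.0000−3.5000)² + (0.0000−4.0000)²) = 4.7170
L_2 = √((3.0000−3.5000)² + (0.0000−4.0000)²) = 4.0311
L_3 = √((6.0000−3.5000)² + (10.0000−4.0000)²) = 6.5000

(4.7170, 4.0311, 6.5000)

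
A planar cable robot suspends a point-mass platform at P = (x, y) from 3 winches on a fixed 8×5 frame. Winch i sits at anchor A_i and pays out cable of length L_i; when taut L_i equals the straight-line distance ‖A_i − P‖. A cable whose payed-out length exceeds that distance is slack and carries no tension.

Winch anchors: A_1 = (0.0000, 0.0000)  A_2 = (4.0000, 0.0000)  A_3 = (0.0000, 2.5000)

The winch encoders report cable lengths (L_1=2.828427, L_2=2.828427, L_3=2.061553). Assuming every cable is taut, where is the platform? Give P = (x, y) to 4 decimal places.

each cable: (A_i−P)·(A_i−P) = L_i²; let c_i = ‖A_i‖²−L_i²
c_1 = 0.0000+0.0000−8.0000 = -8.0000
row 1: -8.0000x + 0.0000y = -16.0000  (c_2=8.0000)
row 2: 0.0000x − 5.0000y = -10.0000  (c_3=2.0000)
Cramer on rows 1–2 → x = 2.0000, y = 2.0000

(2.0000, 2.0000)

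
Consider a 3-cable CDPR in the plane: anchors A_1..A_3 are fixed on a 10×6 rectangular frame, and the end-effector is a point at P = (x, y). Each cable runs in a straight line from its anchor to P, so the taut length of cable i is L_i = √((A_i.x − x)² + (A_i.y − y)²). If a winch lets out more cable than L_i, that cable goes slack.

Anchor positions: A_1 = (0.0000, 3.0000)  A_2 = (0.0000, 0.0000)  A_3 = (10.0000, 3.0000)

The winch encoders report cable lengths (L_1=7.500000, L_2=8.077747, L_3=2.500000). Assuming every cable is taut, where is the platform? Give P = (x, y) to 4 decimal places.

(7.5000, 3.0000)

each cable: (A_i−P)·(A_i−P) = L_i²; let q_i = ‖A_i‖²−L_i²
q_1 = 0.0000+9.0000−56.2500 = -47.2500
row 1: 0.0000x + 6.0000y = 18.0000  (q_2=-65.2500)
row 2: -20.0000x + 0.0000y = -150.0000  (q_3=102.7500)
Cramer on rows 1–2 → x = 7.5000, y = 3.0000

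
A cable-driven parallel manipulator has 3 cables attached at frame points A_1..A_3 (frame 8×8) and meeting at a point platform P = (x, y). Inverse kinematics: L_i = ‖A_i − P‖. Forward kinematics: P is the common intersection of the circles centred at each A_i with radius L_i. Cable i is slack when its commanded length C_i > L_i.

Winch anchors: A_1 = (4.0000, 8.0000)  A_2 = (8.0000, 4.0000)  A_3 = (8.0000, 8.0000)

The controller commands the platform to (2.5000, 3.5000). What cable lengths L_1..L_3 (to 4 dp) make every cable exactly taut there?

(4.7434, 5.5227, 7.1063)

L_1: Δ = A_1−P = (1.5000, 4.5000) → ‖Δ‖ = √22.5000 = 4.7434
L_2: Δ = A_2−P = (5.5000, 0.5000) → ‖Δ‖ = √30.5000 = 5.5227
L_3: Δ = A_3−P = (5.5000, 4.5000) → ‖Δ‖ = √50.5000 = 7.1063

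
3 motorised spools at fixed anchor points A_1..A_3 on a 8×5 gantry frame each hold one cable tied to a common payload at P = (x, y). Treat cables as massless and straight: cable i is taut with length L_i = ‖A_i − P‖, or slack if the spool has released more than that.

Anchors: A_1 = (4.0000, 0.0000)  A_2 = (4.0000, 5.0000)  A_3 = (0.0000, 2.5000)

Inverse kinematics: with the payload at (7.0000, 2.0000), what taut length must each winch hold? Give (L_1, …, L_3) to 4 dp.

(3.6056, 4.2426, 7.0178)

L_1 = √((4.0000−7.0000)² + (0.0000−2.0000)²) = 3.6056
L_2 = √((4.0000−7.0000)² + (5.0000−2.0000)²) = 4.2426
L_3 = √((0.0000−7.0000)² + (2.5000−2.0000)²) = 7.0178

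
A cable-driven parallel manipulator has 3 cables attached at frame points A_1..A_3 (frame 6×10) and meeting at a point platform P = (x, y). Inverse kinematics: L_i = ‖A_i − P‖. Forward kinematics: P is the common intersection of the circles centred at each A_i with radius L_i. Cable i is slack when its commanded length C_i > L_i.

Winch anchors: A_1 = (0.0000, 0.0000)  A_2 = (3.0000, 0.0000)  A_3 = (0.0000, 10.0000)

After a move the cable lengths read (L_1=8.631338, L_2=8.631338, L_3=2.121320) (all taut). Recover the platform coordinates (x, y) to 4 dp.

(1.5000, 8.5000)

expand ‖A_i−P‖²=L_i² and subtract eq 1 (c_i ≔ ‖A_i‖²−L_i²)
c_1 = 0.0000+0.0000−74.5000 = -74.5000
eq1−eq2 → [-6.0000  0.0000]·P = -9.0000
eq1−eq3 → [0.0000  -20.0000]·P = -170.0000
2×2 solve → P = (1.5000, 8.5000)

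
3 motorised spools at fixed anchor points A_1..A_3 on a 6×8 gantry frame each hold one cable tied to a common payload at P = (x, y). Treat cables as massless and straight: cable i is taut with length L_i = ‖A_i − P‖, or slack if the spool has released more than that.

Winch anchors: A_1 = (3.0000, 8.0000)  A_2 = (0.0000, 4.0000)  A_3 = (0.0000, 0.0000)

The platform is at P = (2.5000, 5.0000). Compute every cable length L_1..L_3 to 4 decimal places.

L_1 = √((3.0000−2.5000)² + (8.0000−5.0000)²) = 3.0414
L_2 = √((0.0000−2.5000)² + (4.0000−5.0000)²) = 2.6926
L_3 = √((0.0000−2.5000)² + (0.0000−5.0000)²) = 5.5902

(3.0414, 2.6926, 5.5902)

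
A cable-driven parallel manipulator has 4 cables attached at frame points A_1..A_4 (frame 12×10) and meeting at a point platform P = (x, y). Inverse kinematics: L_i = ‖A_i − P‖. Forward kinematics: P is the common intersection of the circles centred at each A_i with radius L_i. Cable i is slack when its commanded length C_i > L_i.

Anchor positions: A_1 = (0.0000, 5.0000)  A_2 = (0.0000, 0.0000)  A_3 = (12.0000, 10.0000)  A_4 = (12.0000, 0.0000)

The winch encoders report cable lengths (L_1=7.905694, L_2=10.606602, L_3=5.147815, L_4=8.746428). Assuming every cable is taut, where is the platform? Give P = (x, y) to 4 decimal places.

expand ‖A_i−P‖²=L_i² and subtract eq 1 (k_i ≔ ‖A_i‖²−L_i²)
k_1 = 0.0000+25.0000−62.5000 = -37.5000
eq1−eq2 → [0.0000  10.0000]·P = 75.0000
eq1−eq3 → [-24.0000  -10.0000]·P = -255.0000
eq1−eq4 → [-24.0000  10.0000]·P = -105.0000
2×2 solve → P = (7.5000, 7.5000)
check cable 4: ‖A_4−P‖² = 76.5000 ≈ L_4² = 76.5000 ✓

(7.5000, 7.5000)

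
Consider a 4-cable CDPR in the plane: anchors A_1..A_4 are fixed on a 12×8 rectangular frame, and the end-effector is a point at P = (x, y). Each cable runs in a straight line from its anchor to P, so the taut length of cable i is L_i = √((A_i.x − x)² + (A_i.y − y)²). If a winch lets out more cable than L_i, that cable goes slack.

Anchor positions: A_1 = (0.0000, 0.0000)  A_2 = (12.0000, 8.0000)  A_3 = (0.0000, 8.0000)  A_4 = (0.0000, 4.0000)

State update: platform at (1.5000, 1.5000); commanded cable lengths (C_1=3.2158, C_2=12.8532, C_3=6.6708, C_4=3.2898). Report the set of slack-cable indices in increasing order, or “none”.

cable 1: L_1 = ‖A_1−P‖ = 2.1213;  C_1 = 3.2158 → slack
cable 2: L_2 = ‖A_2−P‖ = 12.3491;  C_2 = 12.8532 → slack
cable 3: L_3 = ‖A_3−P‖ = 6.6708;  C_3 = 6.6708 → taut
cable 4: L_4 = ‖A_4−P‖ = 2.9155;  C_4 = 3.2898 → slack

1, 2, 4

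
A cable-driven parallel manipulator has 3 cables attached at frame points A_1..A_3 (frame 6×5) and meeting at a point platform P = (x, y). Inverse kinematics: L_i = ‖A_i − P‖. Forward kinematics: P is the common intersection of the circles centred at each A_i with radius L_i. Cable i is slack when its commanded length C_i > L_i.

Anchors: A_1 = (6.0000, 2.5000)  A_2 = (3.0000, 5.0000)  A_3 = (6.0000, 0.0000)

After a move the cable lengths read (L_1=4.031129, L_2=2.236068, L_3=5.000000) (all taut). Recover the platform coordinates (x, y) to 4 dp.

(2.0000, 3.0000)

each cable: (A_i−P)·(A_i−P) = L_i²; let q_i = ‖A_i‖²−L_i²
q_1 = 36.0000+6.2500−16.2500 = 26.0000
row 1: 6.0000x − 5.0000y = -3.0000  (q_2=29.0000)
row 2: 0.0000x + 5.0000y = 15.0000  (q_3=11.0000)
Cramer on rows 1–2 → x = 2.0000, y = 3.0000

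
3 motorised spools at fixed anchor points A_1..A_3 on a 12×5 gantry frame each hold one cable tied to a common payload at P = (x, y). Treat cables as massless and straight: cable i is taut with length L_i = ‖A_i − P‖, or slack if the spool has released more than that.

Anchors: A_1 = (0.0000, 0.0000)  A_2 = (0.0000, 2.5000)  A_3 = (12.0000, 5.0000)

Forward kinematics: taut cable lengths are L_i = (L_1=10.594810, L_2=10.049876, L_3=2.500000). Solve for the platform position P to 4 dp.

each cable: (A_i−P)·(A_i−P) = L_i²; let c_i = ‖A_i‖²−L_i²
c_1 = 0.0000+0.0000−112.2500 = -112.2500
row 1: 0.0000x − 5.0000y = -17.5000  (c_2=-94.7500)
row 2: -24.0000x − 10.0000y = -275.0000  (c_3=162.7500)
Cramer on rows 1–2 → x = 10.0000, y = 3.5000

(10.0000, 3.5000)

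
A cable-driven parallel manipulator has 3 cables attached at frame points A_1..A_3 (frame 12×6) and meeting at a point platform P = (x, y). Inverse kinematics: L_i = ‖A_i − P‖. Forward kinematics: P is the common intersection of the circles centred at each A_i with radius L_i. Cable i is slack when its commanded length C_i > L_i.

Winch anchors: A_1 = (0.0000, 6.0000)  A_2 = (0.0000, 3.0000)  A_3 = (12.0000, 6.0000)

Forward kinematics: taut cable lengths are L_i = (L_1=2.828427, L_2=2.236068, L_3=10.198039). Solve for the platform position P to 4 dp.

circle eqns → linear via eq_j − eq_1; set k_j = A_j·A_j − L_j²
k_1 = 0.0000+36.0000−8.0000 = 28.0000
0.0000·x + 6.0000·y = k_1−k_2 = 24.0000
-24.0000·x + 0.0000·y = k_1−k_3 = -48.0000
solve first two rows → x=2.0000, y=4.0000

(2.0000, 4.0000)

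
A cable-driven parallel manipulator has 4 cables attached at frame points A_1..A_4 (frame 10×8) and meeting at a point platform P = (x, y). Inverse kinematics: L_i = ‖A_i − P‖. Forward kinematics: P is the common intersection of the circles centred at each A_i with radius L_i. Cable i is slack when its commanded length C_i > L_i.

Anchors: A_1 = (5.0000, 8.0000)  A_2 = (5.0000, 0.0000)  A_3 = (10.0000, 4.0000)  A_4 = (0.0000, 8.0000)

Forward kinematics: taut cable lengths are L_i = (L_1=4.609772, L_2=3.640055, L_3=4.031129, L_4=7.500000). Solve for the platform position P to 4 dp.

each cable: (A_i−P)·(A_i−P) = L_i²; let k_i = ‖A_i‖²−L_i²
k_1 = 25.0000+64.0000−21.2500 = 67.7500
row 1: 0.0000x + 16.0000y = 56.0000  (k_2=11.7500)
row 2: -10.0000x + 8.0000y = -32.0000  (k_3=99.7500)
row 3: 10.0000x + 0.0000y = 60.0000  (k_4=7.7500)
Cramer on rows 1–2 → x = 6.0000, y = 3.5000
check cable 4: ‖A_4−P‖² = 56.2500 ≈ L_4² = 56.2500 ✓

(6.0000, 3.5000)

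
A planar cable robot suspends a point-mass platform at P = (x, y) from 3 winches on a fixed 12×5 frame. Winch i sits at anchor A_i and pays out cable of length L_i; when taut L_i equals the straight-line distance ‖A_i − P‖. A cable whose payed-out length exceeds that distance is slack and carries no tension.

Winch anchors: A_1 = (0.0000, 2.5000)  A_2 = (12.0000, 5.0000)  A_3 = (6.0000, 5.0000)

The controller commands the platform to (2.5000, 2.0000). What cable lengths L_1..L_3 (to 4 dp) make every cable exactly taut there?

L_1: Δ = A_1−P = (-2.5000, 0.5000) → ‖Δ‖ = √6.5000 = 2.5495
L_2: Δ = A_2−P = (9.5000, 3.0000) → ‖Δ‖ = √99.2500 = 9.9624
L_3: Δ = A_3−P = (3.5000, 3.0000) → ‖Δ‖ = √21.2500 = 4.6098

(2.5495, 9.9624, 4.6098)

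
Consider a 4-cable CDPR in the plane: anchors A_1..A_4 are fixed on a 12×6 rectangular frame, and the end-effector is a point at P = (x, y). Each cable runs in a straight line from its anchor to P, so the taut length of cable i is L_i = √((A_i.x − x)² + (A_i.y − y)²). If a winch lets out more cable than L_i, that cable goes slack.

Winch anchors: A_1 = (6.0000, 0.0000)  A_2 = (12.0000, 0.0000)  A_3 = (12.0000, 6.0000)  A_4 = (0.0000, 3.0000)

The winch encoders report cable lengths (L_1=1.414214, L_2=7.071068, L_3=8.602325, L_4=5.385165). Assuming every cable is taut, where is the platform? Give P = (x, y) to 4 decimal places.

each cable: (A_i−P)·(A_i−P) = L_i²; let q_i = ‖A_i‖²−L_i²
q_1 = 36.0000+0.0000−2.0000 = 34.0000
row 1: -12.0000x + 0.0000y = -60.0000  (q_2=94.0000)
row 2: -12.0000x − 12.0000y = -72.0000  (q_3=106.0000)
row 3: 12.0000x − 6.0000y = 54.0000  (q_4=-20.0000)
Cramer on rows 1–2 → x = 5.0000, y = 1.0000
check cable 4: ‖A_4−P‖² = 29.0000 ≈ L_4² = 29.0000 ✓

(5.0000, 1.0000)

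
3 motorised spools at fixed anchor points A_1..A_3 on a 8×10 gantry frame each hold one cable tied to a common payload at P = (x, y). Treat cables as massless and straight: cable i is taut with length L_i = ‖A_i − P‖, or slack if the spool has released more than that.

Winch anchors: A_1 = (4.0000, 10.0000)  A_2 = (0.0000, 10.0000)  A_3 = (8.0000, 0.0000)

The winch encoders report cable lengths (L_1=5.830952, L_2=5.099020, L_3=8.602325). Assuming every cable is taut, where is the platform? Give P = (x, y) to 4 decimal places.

circle eqns → linear via eq_j − eq_1; set k_j = A_j·A_j − L_j²
k_1 = 16.0000+100.0000−34.0000 = 82.0000
8.0000·x + 0.0000·y = k_1−k_2 = 8.0000
-8.0000·x + 20.0000·y = k_1−k_3 = 92.0000
solve first two rows → x=1.0000, y=5.0000

(1.0000, 5.0000)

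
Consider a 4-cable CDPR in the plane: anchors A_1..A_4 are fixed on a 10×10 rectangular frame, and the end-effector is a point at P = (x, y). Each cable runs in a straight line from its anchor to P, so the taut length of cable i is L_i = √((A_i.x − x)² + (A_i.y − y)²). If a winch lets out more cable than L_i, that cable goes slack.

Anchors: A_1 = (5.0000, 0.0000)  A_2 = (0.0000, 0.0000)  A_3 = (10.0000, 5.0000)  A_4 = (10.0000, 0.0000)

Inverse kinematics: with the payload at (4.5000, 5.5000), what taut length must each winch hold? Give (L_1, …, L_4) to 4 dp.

L_1: Δ = A_1−P = (0.5000, -5.5000) → ‖Δ‖ = √30.5000 = 5.5227
L_2: Δ = A_2−P = (-4.5000, -5.5000) → ‖Δ‖ = √50.5000 = 7.1063
L_3: Δ = A_3−P = (5.5000, -0.5000) → ‖Δ‖ = √30.5000 = 5.5227
L_4: Δ = A_4−P = (5.5000, -5.5000) → ‖Δ‖ = √60.5000 = 7.7782

(5.5227, 7.1063, 5.5227, 7.7782)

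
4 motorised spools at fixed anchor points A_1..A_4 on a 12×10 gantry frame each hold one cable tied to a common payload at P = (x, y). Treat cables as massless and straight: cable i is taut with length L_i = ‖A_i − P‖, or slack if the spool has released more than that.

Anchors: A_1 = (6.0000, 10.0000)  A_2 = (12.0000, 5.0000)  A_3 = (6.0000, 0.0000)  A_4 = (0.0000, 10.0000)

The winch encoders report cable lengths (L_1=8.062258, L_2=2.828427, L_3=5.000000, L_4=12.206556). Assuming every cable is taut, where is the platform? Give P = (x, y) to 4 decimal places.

expand ‖A_i−P‖²=L_i² and subtract eq 1 (c_i ≔ ‖A_i‖²−L_i²)
c_1 = 36.0000+100.0000−65.0000 = 71.0000
eq1−eq2 → [-12.0000  10.0000]·P = -90.0000
eq1−eq3 → [0.0000  20.0000]·P = 60.0000
eq1−eq4 → [12.0000  0.0000]·P = 120.0000
2×2 solve → P = (10.0000, 3.0000)
check cable 4: ‖A_4−P‖² = 149.0000 ≈ L_4² = 149.0000 ✓

(10.0000, 3.0000)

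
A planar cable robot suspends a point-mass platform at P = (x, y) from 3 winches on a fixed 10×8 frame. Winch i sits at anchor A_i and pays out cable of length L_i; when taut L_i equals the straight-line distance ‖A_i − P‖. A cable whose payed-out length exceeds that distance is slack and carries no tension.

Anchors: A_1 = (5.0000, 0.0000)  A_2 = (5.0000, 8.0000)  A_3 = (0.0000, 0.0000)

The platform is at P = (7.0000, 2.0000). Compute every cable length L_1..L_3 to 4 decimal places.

L_1: Δ = A_1−P = (-2.0000, -2.0000) → ‖Δ‖ = √8.0000 = 2.8284
L_2: Δ = A_2−P = (-2.0000, 6.0000) → ‖Δ‖ = √40.0000 = 6.3246
L_3: Δ = A_3−P = (-7.0000, -2.0000) → ‖Δ‖ = √53.0000 = 7.2801

(2.8284, 6.3246, 7.2801)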